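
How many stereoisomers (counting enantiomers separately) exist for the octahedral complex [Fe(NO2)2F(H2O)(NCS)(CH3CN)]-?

15

Systematic enumeration (placing each ligand type in turn and discarding arrangements equivalent by rotation or reflection) gives 9 geometric isomers.
Of these, 6 lack any improper symmetry element and so occur as enantiomeric pairs, giving 9 + 6 = 15 stereoisomers in total.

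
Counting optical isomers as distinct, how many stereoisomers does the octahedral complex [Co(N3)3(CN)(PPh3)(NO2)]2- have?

The six octahedral sites form three mutually perpendicular trans pairs.
There are 4 geometric isomers: N3 mer (3 arrangements); N3 fac (chiral).
One of these lacks any improper symmetry element and so occurs as an enantiomeric pair, giving 4 + 1 = 5 stereoisomers in total.

5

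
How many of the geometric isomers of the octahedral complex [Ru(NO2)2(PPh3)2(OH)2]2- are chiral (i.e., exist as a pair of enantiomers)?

1

In an octahedral complex each vertex has one trans partner and four cis neighbours.
There are 5 geometric isomers: NO2 trans, PPh3 trans, OH trans; NO2 trans, PPh3 cis, OH cis; NO2 cis, PPh3 trans, OH cis; NO2 cis, PPh3 cis, OH cis (chiral); NO2 cis, PPh3 cis, OH trans.
One of these lacks any improper symmetry element and so occurs as an enantiomeric pair, giving 5 + 1 = 6 stereoisomers in total.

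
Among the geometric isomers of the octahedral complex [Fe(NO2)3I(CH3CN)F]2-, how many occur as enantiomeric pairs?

The six octahedral sites form three mutually perpendicular trans pairs.
There are 4 geometric isomers: NO2 mer (3 arrangements); NO2 fac (chiral).
One of these lacks any improper symmetry element and so occurs as an enantiomeric pair, giving 4 + 1 = 5 stereoisomers in total.

1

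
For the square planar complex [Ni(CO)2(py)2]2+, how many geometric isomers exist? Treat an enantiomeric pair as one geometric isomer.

In a square planar complex each vertex has one trans partner and two cis neighbours.
Working through the distinct placements yields 2 geometric isomers: CO cis; CO trans.

2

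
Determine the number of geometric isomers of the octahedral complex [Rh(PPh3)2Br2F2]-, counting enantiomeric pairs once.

5

There are 5 geometric isomers: PPh3 trans, Br trans, F trans; PPh3 cis, Br trans, F cis; PPh3 trans, Br cis, F cis; PPh3 cis, Br cis, F cis (chiral); PPh3 cis, Br cis, F trans.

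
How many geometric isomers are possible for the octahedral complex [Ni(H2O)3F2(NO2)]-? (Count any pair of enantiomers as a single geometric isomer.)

3

An octahedron has six vertices in three trans pairs; every non-trans pair is cis.
The distinct arrangements are (3 in all): H2O mer, F trans; H2O fac, F cis; H2O mer, F cis.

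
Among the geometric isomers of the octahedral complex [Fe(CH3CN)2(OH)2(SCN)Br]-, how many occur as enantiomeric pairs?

2

An octahedron has six vertices in three trans pairs; every non-trans pair is cis.
Systematic placement gives 6 geometric isomers: CH3CN cis, OH cis (3 arrangements, 2 chiral); CH3CN cis, OH trans; CH3CN trans, OH cis; CH3CN trans, OH trans.
Of these, 2 lack any improper symmetry element and so occur as enantiomeric pairs, giving 6 + 2 = 8 stereoisomers in total.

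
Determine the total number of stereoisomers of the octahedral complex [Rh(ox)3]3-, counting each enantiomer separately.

2

In an octahedral complex each vertex has one trans partner and four cis neighbours.
Each ox is bidentate and must span two cis positions.
Only one geometric arrangement is possible; it has no improper symmetry element, so it exists as a pair of enantiomers (2 stereoisomers).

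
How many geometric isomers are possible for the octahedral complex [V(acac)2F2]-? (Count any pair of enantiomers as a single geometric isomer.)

In an octahedral complex each vertex has one trans partner and four cis neighbours.
Each acac is bidentate and must span two cis positions.
Systematic placement gives 2 geometric isomers: F trans; F cis (chiral).

2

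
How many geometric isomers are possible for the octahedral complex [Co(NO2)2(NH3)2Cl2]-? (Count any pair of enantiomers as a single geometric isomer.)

The six octahedral sites form three mutually perpendicular trans pairs.
The distinct arrangements are (5 in all): NO2 trans, NH3 trans, Cl trans; NO2 cis, NH3 cis, Cl trans; NO2 trans, NH3 cis, Cl cis; NO2 cis, NH3 cis, Cl cis (chiral); NO2 cis, NH3 trans, Cl cis.

5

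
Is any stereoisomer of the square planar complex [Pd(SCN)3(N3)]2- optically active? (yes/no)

no

A square has two trans pairs of vertices; adjacent vertices are cis.
Only one geometric arrangement is possible.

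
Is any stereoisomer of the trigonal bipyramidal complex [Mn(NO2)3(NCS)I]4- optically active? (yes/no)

no

In a trigonal bipyramid the two axial positions differ from the three equatorial ones.
Working through the distinct placements yields 4 geometric isomers: NCS axial, I axial; NCS equatorial, I axial; NCS axial, I equatorial; NCS equatorial, I equatorial.
Each arrangement has an internal mirror plane or centre of symmetry, so none is chiral.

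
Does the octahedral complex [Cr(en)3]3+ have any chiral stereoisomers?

Each en is bidentate and must span two cis positions.
Only one geometric arrangement is possible; it has no improper symmetry element, so it exists as a pair of enantiomers (2 stereoisomers).

yes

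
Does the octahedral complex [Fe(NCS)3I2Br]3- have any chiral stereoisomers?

An octahedron has six vertices in three trans pairs; every non-trans pair is cis.
Working through the distinct placements yields 3 geometric isomers: NCS mer, I cis; NCS mer, I trans; NCS fac, I cis.
Each arrangement has an internal mirror plane or centre of symmetry, so none is chiral.

no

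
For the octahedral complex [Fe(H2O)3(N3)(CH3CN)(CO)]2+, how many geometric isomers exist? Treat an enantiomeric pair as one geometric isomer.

An octahedron has six vertices in three trans pairs; every non-trans pair is cis.
There are 4 geometric isomers: H2O mer (3 arrangements); H2O fac (chiral).

4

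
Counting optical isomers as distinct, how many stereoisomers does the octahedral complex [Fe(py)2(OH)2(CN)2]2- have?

6

The six octahedral sites form three mutually perpendicular trans pairs.
Working through the distinct placements yields 5 geometric isomers: py trans, OH trans, CN trans; py cis, OH cis, CN trans; py trans, OH cis, CN cis; py cis, OH cis, CN cis (chiral); py cis, OH trans, CN cis.
One of these lacks any improper symmetry element and so occurs as an enantiomeric pair, giving 5 + 1 = 6 stereoisomers in total.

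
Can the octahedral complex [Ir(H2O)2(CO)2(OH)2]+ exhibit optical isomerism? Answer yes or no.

yes

In an octahedral complex each vertex has one trans partner and four cis neighbours.
There are 5 geometric isomers: H2O trans, CO trans, OH trans; H2O cis, CO trans, OH cis; H2O cis, CO cis, OH trans; H2O cis, CO cis, OH cis (chiral); H2O trans, CO cis, OH cis.
One of these lacks any improper symmetry element and so occurs as an enantiomeric pair, giving 5 + 1 = 6 stereoisomers in total.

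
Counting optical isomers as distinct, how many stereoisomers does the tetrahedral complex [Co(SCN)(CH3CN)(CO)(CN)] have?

All four vertices of a tetrahedron are equivalent and mutually adjacent, so cis/trans isomerism cannot arise.
Only one geometric arrangement is possible; it has no improper symmetry element, so it exists as a pair of enantiomers (2 stereoisomers).

2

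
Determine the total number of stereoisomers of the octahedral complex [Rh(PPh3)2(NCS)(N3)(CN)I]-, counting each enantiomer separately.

The six octahedral sites form three mutually perpendicular trans pairs.
Placing the ligands in turn and identifying arrangements related by rotation or reflection leaves 9 distinct geometric isomers.
Of these, 6 lack any improper symmetry element and so occur as enantiomeric pairs, giving 9 + 6 = 15 stereoisomers in total.

15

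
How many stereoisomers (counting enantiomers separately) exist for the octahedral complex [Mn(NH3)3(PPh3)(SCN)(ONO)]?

5

In an octahedral complex each vertex has one trans partner and four cis neighbours.
Systematic placement gives 4 geometric isomers: NH3 mer (3 arrangements); NH3 fac (chiral).
One of these lacks any improper symmetry element and so occurs as an enantiomeric pair, giving 4 + 1 = 5 stereoisomers in total.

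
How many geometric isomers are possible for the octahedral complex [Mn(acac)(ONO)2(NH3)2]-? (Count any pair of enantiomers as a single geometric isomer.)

In an octahedral complex each vertex has one trans partner and four cis neighbours.
Each acac is bidentate and must span two cis positions.
The distinct arrangements are (3 in all): ONO cis, NH3 trans; ONO cis, NH3 cis (chiral); ONO trans, NH3 cis.

3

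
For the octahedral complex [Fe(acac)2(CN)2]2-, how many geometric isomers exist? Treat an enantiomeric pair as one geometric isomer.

2

In an octahedral complex each vertex has one trans partner and four cis neighbours.
Each acac is bidentate and must span two cis positions.
Systematic placement gives 2 geometric isomers: CN trans; CN cis (chiral).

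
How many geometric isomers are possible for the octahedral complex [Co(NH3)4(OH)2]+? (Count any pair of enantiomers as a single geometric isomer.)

In an octahedral complex each vertex has one trans partner and four cis neighbours.
The distinct arrangements are (2 in all): OH trans; OH cis.

2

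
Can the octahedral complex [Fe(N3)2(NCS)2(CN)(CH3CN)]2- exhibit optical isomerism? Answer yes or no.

yes

Systematic placement gives 6 geometric isomers: N3 trans, NCS trans; N3 cis, NCS cis (3 arrangements, 2 chiral); N3 cis, NCS trans; N3 trans, NCS cis.
Of these, 2 lack any improper symmetry element and so occur as enantiomeric pairs, giving 6 + 2 = 8 stereoisomers in total.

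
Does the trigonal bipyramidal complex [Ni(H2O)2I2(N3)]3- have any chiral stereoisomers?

yes

Systematic enumeration (placing each ligand type in turn and discarding arrangements equivalent by rotation or reflection) gives 5 geometric isomers.
One of these lacks any improper symmetry element and so occurs as an enantiomeric pair, giving 5 + 1 = 6 stereoisomers in total.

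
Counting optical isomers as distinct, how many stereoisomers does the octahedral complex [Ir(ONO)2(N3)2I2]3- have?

The six octahedral sites form three mutually perpendicular trans pairs.
Working through the distinct placements yields 5 geometric isomers: ONO trans, N3 trans, I trans; ONO cis, N3 cis, I trans; ONO trans, N3 cis, I cis; ONO cis, N3 cis, I cis (chiral); ONO cis, N3 trans, I cis.
One of these lacks any improper symmetry element and so occurs as an enantiomeric pair, giving 5 + 1 = 6 stereoisomers in total.

6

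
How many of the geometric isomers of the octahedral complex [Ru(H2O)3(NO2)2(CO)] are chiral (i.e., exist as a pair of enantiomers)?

0

There are 3 geometric isomers: H2O mer, NO2 trans; H2O fac, NO2 cis; H2O mer, NO2 cis.
Each arrangement has an internal mirror plane or centre of symmetry, so none is chiral.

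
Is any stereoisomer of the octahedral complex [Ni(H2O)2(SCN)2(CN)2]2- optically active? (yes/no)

yes

In an octahedral complex each vertex has one trans partner and four cis neighbours.
Systematic placement gives 5 geometric isomers: H2O trans, SCN trans, CN trans; H2O cis, SCN cis, CN trans; H2O cis, SCN trans, CN cis; H2O cis, SCN cis, CN cis (chiral); H2O trans, SCN cis, CN cis.
One of these lacks any improper symmetry element and so occurs as an enantiomeric pair, giving 5 + 1 = 6 stereoisomers in total.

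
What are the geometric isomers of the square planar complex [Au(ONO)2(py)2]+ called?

In a square planar complex each vertex has one trans partner and two cis neighbours.
Working through the distinct placements yields 2 geometric isomers: ONO cis; ONO trans.

cis and trans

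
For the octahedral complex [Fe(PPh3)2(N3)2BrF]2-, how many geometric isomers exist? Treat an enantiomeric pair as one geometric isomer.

The six octahedral sites form three mutually perpendicular trans pairs.
Systematic placement gives 6 geometric isomers: PPh3 trans, N3 trans; PPh3 cis, N3 cis (3 arrangements, 2 chiral); PPh3 trans, N3 cis; PPh3 cis, N3 trans.

6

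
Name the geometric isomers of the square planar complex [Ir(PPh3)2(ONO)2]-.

Working through the distinct placements yields 2 geometric isomers: PPh3 cis; PPh3 trans.

cis and trans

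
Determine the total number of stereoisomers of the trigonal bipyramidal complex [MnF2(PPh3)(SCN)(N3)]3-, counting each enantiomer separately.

A trigonal bipyramid has two axial and three equatorial sites, which are chemically inequivalent.
Placing the ligands in turn and identifying arrangements related by rotation or reflection leaves 7 distinct geometric isomers.
Of these, 3 lack any improper symmetry element and so occur as enantiomeric pairs, giving 7 + 3 = 10 stereoisomers in total.

10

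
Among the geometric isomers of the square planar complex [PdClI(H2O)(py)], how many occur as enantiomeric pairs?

0

In a square planar complex each vertex has one trans partner and two cis neighbours.
The distinct arrangements are (3 in all): (Cl/I trans, H2O/py trans); (Cl/py trans, H2O/I trans); (Cl/H2O trans, I/py trans).
Each arrangement has an internal mirror plane or centre of symmetry, so none is chiral.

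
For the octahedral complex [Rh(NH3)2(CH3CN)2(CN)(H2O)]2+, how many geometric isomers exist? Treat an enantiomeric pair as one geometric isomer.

An octahedron has six vertices in three trans pairs; every non-trans pair is cis.
There are 6 geometric isomers: NH3 trans, CH3CN trans; NH3 cis, CH3CN trans; NH3 trans, CH3CN cis; NH3 cis, CH3CN cis (3 arrangements, 2 chiral).

6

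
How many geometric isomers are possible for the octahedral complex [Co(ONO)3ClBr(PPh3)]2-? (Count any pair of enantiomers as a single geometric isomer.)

4

The six octahedral sites form three mutually perpendicular trans pairs.
The distinct arrangements are (4 in all): ONO mer (3 arrangements); ONO fac (chiral).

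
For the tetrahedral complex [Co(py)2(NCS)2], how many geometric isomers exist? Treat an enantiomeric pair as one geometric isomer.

1

Only one geometric arrangement is possible.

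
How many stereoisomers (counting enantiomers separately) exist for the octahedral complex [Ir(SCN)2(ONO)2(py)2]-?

6

In an octahedral complex each vertex has one trans partner and four cis neighbours.
Systematic placement gives 5 geometric isomers: SCN trans, ONO trans, py trans; SCN cis, ONO trans, py cis; SCN cis, ONO cis, py trans; SCN cis, ONO cis, py cis (chiral); SCN trans, ONO cis, py cis.
One of these lacks any improper symmetry element and so occurs as an enantiomeric pair, giving 5 + 1 = 6 stereoisomers in total.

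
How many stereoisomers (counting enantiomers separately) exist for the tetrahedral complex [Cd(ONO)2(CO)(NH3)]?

1

In a tetrahedral complex all four positions are equivalent and every pair of ligands is adjacent — there is no cis/trans distinction.
Only one geometric arrangement is possible.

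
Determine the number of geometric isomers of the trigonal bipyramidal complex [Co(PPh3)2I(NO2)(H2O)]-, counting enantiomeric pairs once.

7

A trigonal bipyramid has two axial and three equatorial sites, which are chemically inequivalent.
Exhaustive case analysis gives 7 geometric isomers.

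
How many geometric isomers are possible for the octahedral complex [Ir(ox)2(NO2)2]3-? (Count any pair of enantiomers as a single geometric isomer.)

An octahedron has six vertices in three trans pairs; every non-trans pair is cis.
Each ox is bidentate and must span two cis positions.
The distinct arrangements are (2 in all): NO2 trans; NO2 cis (chiral).

2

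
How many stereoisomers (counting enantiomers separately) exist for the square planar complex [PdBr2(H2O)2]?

A square has two trans pairs of vertices; adjacent vertices are cis.
Working through the distinct placements yields 2 geometric isomers: Br cis; Br trans.
Each arrangement has an internal mirror plane or centre of symmetry, so none is chiral.

2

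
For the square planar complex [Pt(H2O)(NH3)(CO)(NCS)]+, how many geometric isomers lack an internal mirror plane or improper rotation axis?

0

In a square planar complex each vertex has one trans partner and two cis neighbours.
There are 3 geometric isomers: (CO/NCS trans, H2O/NH3 trans); (CO/NH3 trans, H2O/NCS trans); (CO/H2O trans, NCS/NH3 trans).
Each arrangement has an internal mirror plane or centre of symmetry, so none is chiral.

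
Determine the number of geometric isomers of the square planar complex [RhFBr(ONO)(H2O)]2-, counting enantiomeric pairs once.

3

The distinct arrangements are (3 in all): (Br/H2O trans, F/ONO trans); (Br/ONO trans, F/H2O trans); (Br/F trans, H2O/ONO trans).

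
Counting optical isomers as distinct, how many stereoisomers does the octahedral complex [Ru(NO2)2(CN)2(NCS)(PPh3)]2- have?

8

An octahedron has six vertices in three trans pairs; every non-trans pair is cis.
There are 6 geometric isomers: NO2 cis, CN trans; NO2 trans, CN trans; NO2 cis, CN cis (3 arrangements, 2 chiral); NO2 trans, CN cis.
Of these, 2 lack any improper symmetry element and so occur as enantiomeric pairs, giving 6 + 2 = 8 stereoisomers in total.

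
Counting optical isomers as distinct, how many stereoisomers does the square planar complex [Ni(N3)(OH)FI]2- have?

The distinct arrangements are (3 in all): (F/N3 trans, I/OH trans); (F/OH trans, I/N3 trans); (F/I trans, N3/OH trans).
Each arrangement has an internal mirror plane or centre of symmetry, so none is chiral.

3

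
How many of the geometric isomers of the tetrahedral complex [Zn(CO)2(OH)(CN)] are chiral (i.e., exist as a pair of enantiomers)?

All four vertices of a tetrahedron are equivalent and mutually adjacent, so cis/trans isomerism cannot arise.
Only one geometric arrangement is possible.

0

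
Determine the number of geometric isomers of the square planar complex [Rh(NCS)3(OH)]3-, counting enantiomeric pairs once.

1

In a square planar complex each vertex has one trans partner and two cis neighbours.
Only one geometric arrangement is possible.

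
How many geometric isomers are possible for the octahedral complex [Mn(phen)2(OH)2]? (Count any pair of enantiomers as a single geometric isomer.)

In an octahedral complex each vertex has one trans partner and four cis neighbours.
Each phen is bidentate and must span two cis positions.
The distinct arrangements are (2 in all): OH trans; OH cis (chiral).

2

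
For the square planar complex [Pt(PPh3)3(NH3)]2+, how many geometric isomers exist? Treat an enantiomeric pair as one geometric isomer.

1

In a square planar complex each vertex has one trans partner and two cis neighbours.
Only one geometric arrangement is possible.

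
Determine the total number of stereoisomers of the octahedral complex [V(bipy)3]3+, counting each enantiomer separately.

2

The six octahedral sites form three mutually perpendicular trans pairs.
Each bipy is bidentate and must span two cis positions.
Only one geometric arrangement is possible; it has no improper symmetry element, so it exists as a pair of enantiomers (2 stereoisomers).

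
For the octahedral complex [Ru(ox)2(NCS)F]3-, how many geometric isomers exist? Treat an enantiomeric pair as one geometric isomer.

An octahedron has six vertices in three trans pairs; every non-trans pair is cis.
Each ox is bidentate and must span two cis positions.
Systematic placement gives 2 geometric isomers: NCS and F mutually trans; NCS and F mutually cis (chiral).

2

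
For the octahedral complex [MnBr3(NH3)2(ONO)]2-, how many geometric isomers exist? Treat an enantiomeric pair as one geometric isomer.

3

An octahedron has six vertices in three trans pairs; every non-trans pair is cis.
Systematic placement gives 3 geometric isomers: Br mer, NH3 cis; Br mer, NH3 trans; Br fac, NH3 cis.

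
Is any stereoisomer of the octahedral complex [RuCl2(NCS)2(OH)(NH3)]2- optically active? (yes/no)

An octahedron has six vertices in three trans pairs; every non-trans pair is cis.
Systematic placement gives 6 geometric isomers: Cl trans, NCS trans; Cl trans, NCS cis; Cl cis, NCS cis (3 arrangements, 2 chiral); Cl cis, NCS trans.
Of these, 2 lack any improper symmetry element and so occur as enantiomeric pairs, giving 6 + 2 = 8 stereoisomers in total.

yes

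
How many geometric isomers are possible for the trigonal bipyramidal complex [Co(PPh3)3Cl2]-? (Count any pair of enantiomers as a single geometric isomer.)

A trigonal bipyramid has two axial and three equatorial sites, which are chemically inequivalent.
Working through the distinct placements yields 3 geometric isomers: Cl both axial; Cl one axial, one equatorial; Cl both equatorial.

3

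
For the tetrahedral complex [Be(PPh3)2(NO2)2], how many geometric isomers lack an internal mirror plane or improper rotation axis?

0

All four vertices of a tetrahedron are equivalent and mutually adjacent, so cis/trans isomerism cannot arise.
Only one geometric arrangement is possible.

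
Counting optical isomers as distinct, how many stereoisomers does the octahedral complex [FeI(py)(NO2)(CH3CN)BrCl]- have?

30

The six octahedral sites form three mutually perpendicular trans pairs.
Systematic enumeration (placing each ligand type in turn and discarding arrangements equivalent by rotation or reflection) gives 15 geometric isomers.
Of these, 15 lack any improper symmetry element and so occur as enantiomeric pairs, giving 15 + 15 = 30 stereoisomers in total.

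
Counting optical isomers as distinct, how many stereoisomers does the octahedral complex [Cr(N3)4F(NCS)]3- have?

Working through the distinct placements yields 2 geometric isomers: F and NCS mutually cis; F and NCS mutually trans.
Each arrangement has an internal mirror plane or centre of symmetry, so none is chiral.

2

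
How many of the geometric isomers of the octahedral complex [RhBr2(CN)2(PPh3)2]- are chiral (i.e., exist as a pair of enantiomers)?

1

The six octahedral sites form three mutually perpendicular trans pairs.
Working through the distinct placements yields 5 geometric isomers: Br trans, CN trans, PPh3 trans; Br trans, CN cis, PPh3 cis; Br cis, CN cis, PPh3 trans; Br cis, CN cis, PPh3 cis (chiral); Br cis, CN trans, PPh3 cis.
One of these lacks any improper symmetry element and so occurs as an enantiomeric pair, giving 5 + 1 = 6 stereoisomers in total.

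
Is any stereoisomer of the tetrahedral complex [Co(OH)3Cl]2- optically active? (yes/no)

All four vertices of a tetrahedron are equivalent and mutually adjacent, so cis/trans isomerism cannot arise.
Only one geometric arrangement is possible.

no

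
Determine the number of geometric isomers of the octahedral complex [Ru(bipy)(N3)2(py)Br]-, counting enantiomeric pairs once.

Each bipy is bidentate and must span two cis positions.
Working through the distinct placements yields 4 geometric isomers: N3 cis (3 arrangements, 2 chiral); N3 trans.

4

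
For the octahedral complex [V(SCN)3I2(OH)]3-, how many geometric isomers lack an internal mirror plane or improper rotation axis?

0

The six octahedral sites form three mutually perpendicular trans pairs.
There are 3 geometric isomers: SCN mer, I trans; SCN mer, I cis; SCN fac, I cis.
Each arrangement has an internal mirror plane or centre of symmetry, so none is chiral.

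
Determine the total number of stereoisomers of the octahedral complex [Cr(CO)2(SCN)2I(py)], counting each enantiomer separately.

8

The six octahedral sites form three mutually perpendicular trans pairs.
There are 6 geometric isomers: CO trans, SCN cis; CO trans, SCN trans; CO cis, SCN cis (3 arrangements, 2 chiral); CO cis, SCN trans.
Of these, 2 lack any improper symmetry element and so occur as enantiomeric pairs, giving 6 + 2 = 8 stereoisomers in total.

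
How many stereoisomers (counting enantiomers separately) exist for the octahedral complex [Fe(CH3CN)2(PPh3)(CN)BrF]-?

15

The six octahedral sites form three mutually perpendicular trans pairs.
Exhaustive case analysis gives 9 geometric isomers.
Of these, 6 lack any improper symmetry element and so occur as enantiomeric pairs, giving 9 + 6 = 15 stereoisomers in total.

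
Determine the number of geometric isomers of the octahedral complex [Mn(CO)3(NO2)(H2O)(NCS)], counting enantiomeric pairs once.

An octahedron has six vertices in three trans pairs; every non-trans pair is cis.
There are 4 geometric isomers: CO mer (3 arrangements); CO fac (chiral).

4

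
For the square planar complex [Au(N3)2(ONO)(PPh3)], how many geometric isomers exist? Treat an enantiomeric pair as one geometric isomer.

2

In a square planar complex each vertex has one trans partner and two cis neighbours.
Working through the distinct placements yields 2 geometric isomers: N3 cis; N3 trans.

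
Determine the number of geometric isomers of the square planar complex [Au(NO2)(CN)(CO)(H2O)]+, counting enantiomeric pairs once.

3

Working through the distinct placements yields 3 geometric isomers: (CN/H2O trans, CO/NO2 trans); (CN/NO2 trans, CO/H2O trans); (CN/CO trans, H2O/NO2 trans).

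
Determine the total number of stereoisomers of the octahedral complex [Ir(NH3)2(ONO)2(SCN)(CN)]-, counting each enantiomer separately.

The six octahedral sites form three mutually perpendicular trans pairs.
There are 6 geometric isomers: NH3 cis, ONO cis (3 arrangements, 2 chiral); NH3 cis, ONO trans; NH3 trans, ONO cis; NH3 trans, ONO trans.
Of these, 2 lack any improper symmetry element and so occur as enantiomeric pairs, giving 6 + 2 = 8 stereoisomers in total.

8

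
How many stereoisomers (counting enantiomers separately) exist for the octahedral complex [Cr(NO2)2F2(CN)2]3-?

6

An octahedron has six vertices in three trans pairs; every non-trans pair is cis.
Working through the distinct placements yields 5 geometric isomers: NO2 trans, F trans, CN trans; NO2 cis, F cis, CN trans; NO2 trans, F cis, CN cis; NO2 cis, F cis, CN cis (chiral); NO2 cis, F trans, CN cis.
One of these lacks any improper symmetry element and so occurs as an enantiomeric pair, giving 5 + 1 = 6 stereoisomers in total.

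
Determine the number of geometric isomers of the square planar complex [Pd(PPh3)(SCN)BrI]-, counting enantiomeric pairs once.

Systematic placement gives 3 geometric isomers: (Br/PPh3 trans, I/SCN trans); (Br/SCN trans, I/PPh3 trans); (Br/I trans, PPh3/SCN trans).

3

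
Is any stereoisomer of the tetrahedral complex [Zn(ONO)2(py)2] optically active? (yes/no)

no

In a tetrahedral complex all four positions are equivalent and every pair of ligands is adjacent — there is no cis/trans distinction.
Only one geometric arrangement is possible.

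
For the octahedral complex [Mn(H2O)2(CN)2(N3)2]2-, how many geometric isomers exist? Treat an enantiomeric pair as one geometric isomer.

An octahedron has six vertices in three trans pairs; every non-trans pair is cis.
Working through the distinct placements yields 5 geometric isomers: H2O trans, CN trans, N3 trans; H2O cis, CN trans, N3 cis; H2O cis, CN cis, N3 trans; H2O cis, CN cis, N3 cis (chiral); H2O trans, CN cis, N3 cis.

5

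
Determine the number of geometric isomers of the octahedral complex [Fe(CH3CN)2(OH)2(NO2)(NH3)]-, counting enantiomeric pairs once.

An octahedron has six vertices in three trans pairs; every non-trans pair is cis.
Systematic placement gives 6 geometric isomers: CH3CN trans, OH trans; CH3CN trans, OH cis; CH3CN cis, OH trans; CH3CN cis, OH cis (3 arrangements, 2 chiral).

6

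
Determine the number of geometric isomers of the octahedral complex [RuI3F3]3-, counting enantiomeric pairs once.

In an octahedral complex each vertex has one trans partner and four cis neighbours.
Working through the distinct placements yields 2 geometric isomers: I mer; I fac.

2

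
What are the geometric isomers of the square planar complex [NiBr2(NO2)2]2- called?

cis and trans

A square has two trans pairs of vertices; adjacent vertices are cis.
Working through the distinct placements yields 2 geometric isomers: Br cis; Br trans.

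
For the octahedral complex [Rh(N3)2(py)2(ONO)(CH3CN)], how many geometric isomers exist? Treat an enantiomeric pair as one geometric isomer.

6

The six octahedral sites form three mutually perpendicular trans pairs.
Systematic placement gives 6 geometric isomers: N3 cis, py trans; N3 cis, py cis (3 arrangements, 2 chiral); N3 trans, py trans; N3 trans, py cis.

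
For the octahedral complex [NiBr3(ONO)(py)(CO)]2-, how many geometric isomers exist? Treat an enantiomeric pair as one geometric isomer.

The six octahedral sites form three mutually perpendicular trans pairs.
Working through the distinct placements yields 4 geometric isomers: Br mer (3 arrangements); Br fac (chiral).

4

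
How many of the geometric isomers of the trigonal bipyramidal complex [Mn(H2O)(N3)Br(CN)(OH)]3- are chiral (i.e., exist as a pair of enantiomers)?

Placing the ligands in turn and identifying arrangements related by rotation or reflection leaves 10 distinct geometric isomers.
Of these, 10 lack any improper symmetry element and so occur as enantiomeric pairs, giving 10 + 10 = 20 stereoisomers in total.

10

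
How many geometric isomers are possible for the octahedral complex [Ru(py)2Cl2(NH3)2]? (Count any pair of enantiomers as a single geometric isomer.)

The six octahedral sites form three mutually perpendicular trans pairs.
Working through the distinct placements yields 5 geometric isomers: py trans, Cl trans, NH3 trans; py cis, Cl trans, NH3 cis; py trans, Cl cis, NH3 cis; py cis, Cl cis, NH3 cis (chiral); py cis, Cl cis, NH3 trans.

5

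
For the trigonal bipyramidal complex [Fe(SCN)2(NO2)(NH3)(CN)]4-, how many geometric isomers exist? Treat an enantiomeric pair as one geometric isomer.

7

In a trigonal bipyramid the two axial positions differ from the three equatorial ones.
Placing the ligands in turn and identifying arrangements related by rotation or reflection leaves 7 distinct geometric isomers.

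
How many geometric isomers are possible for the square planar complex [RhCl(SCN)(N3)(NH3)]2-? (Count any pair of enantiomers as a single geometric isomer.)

A square has two trans pairs of vertices; adjacent vertices are cis.
The distinct arrangements are (3 in all): (Cl/NH3 trans, N3/SCN trans); (Cl/SCN trans, N3/NH3 trans); (Cl/N3 trans, NH3/SCN trans).

3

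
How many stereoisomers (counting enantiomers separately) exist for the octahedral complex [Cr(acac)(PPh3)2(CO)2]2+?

The six octahedral sites form three mutually perpendicular trans pairs.
Each acac is bidentate and must span two cis positions.
Working through the distinct placements yields 3 geometric isomers: PPh3 cis, CO trans; PPh3 cis, CO cis (chiral); PPh3 trans, CO cis.
One of these lacks any improper symmetry element and so occurs as an enantiomeric pair, giving 3 + 1 = 4 stereoisomers in total.

4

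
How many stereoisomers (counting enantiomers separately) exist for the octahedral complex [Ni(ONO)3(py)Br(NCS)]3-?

In an octahedral complex each vertex has one trans partner and four cis neighbours.
Systematic placement gives 4 geometric isomers: ONO mer (3 arrangements); ONO fac (chiral).
One of these lacks any improper symmetry element and so occurs as an enantiomeric pair, giving 4 + 1 = 5 stereoisomers in total.

5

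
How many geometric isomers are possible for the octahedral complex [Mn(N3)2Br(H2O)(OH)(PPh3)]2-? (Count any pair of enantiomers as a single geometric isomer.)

In an octahedral complex each vertex has one trans partner and four cis neighbours.
Placing the ligands in turn and identifying arrangements related by rotation or reflection leaves 9 distinct geometric isomers.

9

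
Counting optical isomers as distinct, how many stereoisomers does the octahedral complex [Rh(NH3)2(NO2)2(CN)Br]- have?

8

The six octahedral sites form three mutually perpendicular trans pairs.
The distinct arrangements are (6 in all): NH3 trans, NO2 trans; NH3 cis, NO2 cis (3 arrangements, 2 chiral); NH3 cis, NO2 trans; NH3 trans, NO2 cis.
Of these, 2 lack any improper symmetry element and so occur as enantiomeric pairs, giving 6 + 2 = 8 stereoisomers in total.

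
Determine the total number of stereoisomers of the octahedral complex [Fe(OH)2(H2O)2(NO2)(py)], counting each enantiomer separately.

8

The six octahedral sites form three mutually perpendicular trans pairs.
Systematic placement gives 6 geometric isomers: OH cis, H2O trans; OH trans, H2O trans; OH cis, H2O cis (3 arrangements, 2 chiral); OH trans, H2O cis.
Of these, 2 lack any improper symmetry element and so occur as enantiomeric pairs, giving 6 + 2 = 8 stereoisomers in total.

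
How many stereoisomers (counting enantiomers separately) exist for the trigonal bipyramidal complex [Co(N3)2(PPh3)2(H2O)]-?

6

In a trigonal bipyramid the two axial positions differ from the three equatorial ones.
Exhaustive case analysis gives 5 geometric isomers.
One of these lacks any improper symmetry element and so occurs as an enantiomeric pair, giving 5 + 1 = 6 stereoisomers in total.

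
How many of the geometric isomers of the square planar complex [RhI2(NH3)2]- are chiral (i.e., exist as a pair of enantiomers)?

A square has two trans pairs of vertices; adjacent vertices are cis.
Systematic placement gives 2 geometric isomers: I cis; I trans.
Each arrangement has an internal mirror plane or centre of symmetry, so none is chiral.

0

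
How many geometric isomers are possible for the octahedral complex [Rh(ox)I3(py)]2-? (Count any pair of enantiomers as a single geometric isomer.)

Each ox is bidentate and must span two cis positions.
Working through the distinct placements yields 2 geometric isomers: I mer; I fac.

2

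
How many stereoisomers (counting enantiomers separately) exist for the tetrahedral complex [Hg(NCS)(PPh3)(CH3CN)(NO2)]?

2

All four vertices of a tetrahedron are equivalent and mutually adjacent, so cis/trans isomerism cannot arise.
Only one geometric arrangement is possible; it has no improper symmetry element, so it exists as a pair of enantiomers (2 stereoisomers).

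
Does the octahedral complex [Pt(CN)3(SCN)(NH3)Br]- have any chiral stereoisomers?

yes

In an octahedral complex each vertex has one trans partner and four cis neighbours.
There are 4 geometric isomers: CN mer (3 arrangements); CN fac (chiral).
One of these lacks any improper symmetry element and so occurs as an enantiomeric pair, giving 4 + 1 = 5 stereoisomers in total.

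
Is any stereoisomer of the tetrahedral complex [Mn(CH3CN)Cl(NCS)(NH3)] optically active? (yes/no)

yes

In a tetrahedral complex all four positions are equivalent and every pair of ligands is adjacent — there is no cis/trans distinction.
Only one geometric arrangement is possible; it has no improper symmetry element, so it exists as a pair of enantiomers (2 stereoisomers).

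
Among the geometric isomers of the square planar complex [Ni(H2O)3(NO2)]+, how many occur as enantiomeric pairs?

In a square planar complex each vertex has one trans partner and two cis neighbours.
Only one geometric arrangement is possible.

0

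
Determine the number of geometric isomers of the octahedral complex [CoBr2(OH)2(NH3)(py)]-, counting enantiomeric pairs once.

Systematic placement gives 6 geometric isomers: Br trans, OH cis; Br trans, OH trans; Br cis, OH cis (3 arrangements, 2 chiral); Br cis, OH trans.

6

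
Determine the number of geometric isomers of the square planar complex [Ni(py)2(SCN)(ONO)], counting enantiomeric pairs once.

Systematic placement gives 2 geometric isomers: py cis; py trans.

2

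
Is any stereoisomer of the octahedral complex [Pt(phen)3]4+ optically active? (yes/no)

yes

The six octahedral sites form three mutually perpendicular trans pairs.
Each phen is bidentate and must span two cis positions.
Only one geometric arrangement is possible; it has no improper symmetry element, so it exists as a pair of enantiomers (2 stereoisomers).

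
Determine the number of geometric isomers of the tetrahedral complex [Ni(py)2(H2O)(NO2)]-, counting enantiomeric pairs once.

Only one geometric arrangement is possible.

1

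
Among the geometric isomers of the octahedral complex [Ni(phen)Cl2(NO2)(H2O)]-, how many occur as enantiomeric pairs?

2

An octahedron has six vertices in three trans pairs; every non-trans pair is cis.
Each phen is bidentate and must span two cis positions.
There are 4 geometric isomers: Cl trans; Cl cis (3 arrangements, 2 chiral).
Of these, 2 lack any improper symmetry element and so occur as enantiomeric pairs, giving 4 + 2 = 6 stereoisomers in total.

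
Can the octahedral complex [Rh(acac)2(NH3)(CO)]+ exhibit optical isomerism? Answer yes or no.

Each acac is bidentate and must span two cis positions.
Working through the distinct placements yields 2 geometric isomers: NH3 and CO mutually trans; NH3 and CO mutually cis (chiral).
One of these lacks any improper symmetry element and so occurs as an enantiomeric pair, giving 2 + 1 = 3 stereoisomers in total.

yes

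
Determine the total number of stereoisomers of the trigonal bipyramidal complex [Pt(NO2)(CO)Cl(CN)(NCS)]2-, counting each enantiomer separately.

Placing the ligands in turn and identifying arrangements related by rotation or reflection leaves 10 distinct geometric isomers.
Of these, 10 lack any improper symmetry element and so occur as enantiomeric pairs, giving 10 + 10 = 20 stereoisomers in total.

20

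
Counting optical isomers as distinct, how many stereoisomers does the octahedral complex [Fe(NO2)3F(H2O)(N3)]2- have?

5

An octahedron has six vertices in three trans pairs; every non-trans pair is cis.
Working through the distinct placements yields 4 geometric isomers: NO2 mer (3 arrangements); NO2 fac (chiral).
One of these lacks any improper symmetry element and so occurs as an enantiomeric pair, giving 4 + 1 = 5 stereoisomers in total.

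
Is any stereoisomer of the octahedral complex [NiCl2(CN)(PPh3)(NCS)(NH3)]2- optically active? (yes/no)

yes

The six octahedral sites form three mutually perpendicular trans pairs.
Placing the ligands in turn and identifying arrangements related by rotation or reflection leaves 9 distinct geometric isomers.
Of these, 6 lack any improper symmetry element and so occur as enantiomeric pairs, giving 9 + 6 = 15 stereoisomers in total.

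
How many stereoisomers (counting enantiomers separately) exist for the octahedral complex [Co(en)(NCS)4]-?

1

In an octahedral complex each vertex has one trans partner and four cis neighbours.
Each en is bidentate and must span two cis positions.
Only one geometric arrangement is possible.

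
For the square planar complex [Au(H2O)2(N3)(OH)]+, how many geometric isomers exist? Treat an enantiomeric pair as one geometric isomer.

2

A square has two trans pairs of vertices; adjacent vertices are cis.
The distinct arrangements are (2 in all): H2O cis; H2O trans.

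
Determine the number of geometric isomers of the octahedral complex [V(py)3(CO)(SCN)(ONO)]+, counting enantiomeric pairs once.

4

An octahedron has six vertices in three trans pairs; every non-trans pair is cis.
The distinct arrangements are (4 in all): py mer (3 arrangements); py fac (chiral).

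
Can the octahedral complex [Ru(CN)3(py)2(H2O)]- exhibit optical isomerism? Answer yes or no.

In an octahedral complex each vertex has one trans partner and four cis neighbours.
The distinct arrangements are (3 in all): CN mer, py trans; CN mer, py cis; CN fac, py cis.
Each arrangement has an internal mirror plane or centre of symmetry, so none is chiral.

no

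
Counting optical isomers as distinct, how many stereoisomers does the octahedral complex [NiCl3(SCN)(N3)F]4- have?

An octahedron has six vertices in three trans pairs; every non-trans pair is cis.
The distinct arrangements are (4 in all): Cl mer (3 arrangements); Cl fac (chiral).
One of these lacks any improper symmetry element and so occurs as an enantiomeric pair, giving 4 + 1 = 5 stereoisomers in total.

5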